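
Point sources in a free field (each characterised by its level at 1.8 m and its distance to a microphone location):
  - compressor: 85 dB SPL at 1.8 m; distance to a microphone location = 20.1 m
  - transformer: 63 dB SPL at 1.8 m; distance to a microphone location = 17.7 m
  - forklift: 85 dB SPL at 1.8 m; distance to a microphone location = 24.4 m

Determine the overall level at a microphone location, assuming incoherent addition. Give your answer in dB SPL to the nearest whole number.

66 dB SPL

Apply inverse-square spreading to bring every level to the receiver, then sum 10^(L/10).
compressor: 85 − 20·log₁₀(20.1/1.8) = 85 − 20.96 = 64.04 dB SPL.
transformer: 63 − 20·log₁₀(17.7/1.8) = 63 − 19.85 = 43.15 dB SPL.
forklift: 85 − 20·log₁₀(24.4/1.8) = 85 − 22.64 = 62.36 dB SPL.
Σ 10^(L/10) = 4.278e+06 → L_total = 10·log₁₀(4.278e+06) = 66.31 dB SPL.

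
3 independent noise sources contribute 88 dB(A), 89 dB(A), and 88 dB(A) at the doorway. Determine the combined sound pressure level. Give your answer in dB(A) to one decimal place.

Incoherent sources combine by intensity addition: L_total = 10·log₁₀(Σ 10^(L_i/10)).
Σ 10^(L/10) = 10^(88/10) + 10^(89/10) + 10^(88/10) = 2.056e+09.
L_total = 10·log₁₀(2.056e+09) = 93.13 dB(A).

93.1 dB(A)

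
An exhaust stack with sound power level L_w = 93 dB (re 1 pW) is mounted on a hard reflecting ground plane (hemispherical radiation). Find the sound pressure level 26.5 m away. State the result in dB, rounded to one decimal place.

The power spreads over a hemisphere of area 2π·r², so L_p = L_w − 10·log₁₀(2π·r²).
2π·r² = 4412 m², 10·log₁₀ of that is 36.447 dB.
L_p = 93 − 36.447 = 56.55 dB.

56.6 dB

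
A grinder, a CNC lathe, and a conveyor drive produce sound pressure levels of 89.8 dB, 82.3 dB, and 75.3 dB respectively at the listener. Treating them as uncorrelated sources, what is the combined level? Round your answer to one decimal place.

For uncorrelated sources the intensities add, so convert each level to linear form, sum, and take 10·log₁₀ of the total.
Σ 10^(L/10) = 10^(89.8/10) + 10^(82.3/10) + 10^(75.3/10) = 1.159e+09.
L_total = 10·log₁₀(1.159e+09) = 90.64 dB.

90.6 dB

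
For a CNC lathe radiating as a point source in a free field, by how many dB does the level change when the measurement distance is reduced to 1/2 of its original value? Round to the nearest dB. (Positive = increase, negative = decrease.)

+6 dB

Point-source spreading: ΔL = −20·log₁₀(r₂/r₁).
ΔL = −20·log₁₀(0.5) = +6.02 dB.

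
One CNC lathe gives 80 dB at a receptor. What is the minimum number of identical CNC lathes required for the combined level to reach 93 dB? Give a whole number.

The shortfall is 93 − 80 = 13.0 dB, and N units add 10·log₁₀ N, so need 10·log₁₀ N ≥ 13.0.
N ≥ 10^(13.0/10) = 19.953, so N = 20.

20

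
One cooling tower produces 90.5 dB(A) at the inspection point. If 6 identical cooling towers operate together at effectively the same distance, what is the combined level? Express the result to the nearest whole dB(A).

98 dB(A)

N identical incoherent sources raise the level by 10·log₁₀ N.
L_total = 90.5 + 10·log₁₀(6) = 90.5 + 7.782 = 98.28 dB(A).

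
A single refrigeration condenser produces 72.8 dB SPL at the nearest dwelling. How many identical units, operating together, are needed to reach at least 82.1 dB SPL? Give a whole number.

9

Need L₁ + 10·log₁₀ N ≥ 82.1, i.e. log₁₀ N ≥ 0.93.
N ≥ 10^(9.3/10) = 8.511, so N = 9.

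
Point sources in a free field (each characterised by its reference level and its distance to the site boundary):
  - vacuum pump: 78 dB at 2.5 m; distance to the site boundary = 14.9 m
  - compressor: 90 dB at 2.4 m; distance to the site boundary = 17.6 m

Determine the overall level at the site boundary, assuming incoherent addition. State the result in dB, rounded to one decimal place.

Apply inverse-square spreading to bring every level to the receiver, then sum 10^(L/10).
vacuum pump: 78 − 20·log₁₀(14.9/2.5) = 78 − 15.50 = 62.50 dB.
compressor: 90 − 20·log₁₀(17.6/2.4) = 90 − 17.31 = 72.69 dB.
Σ 10^(L/10) = 2.037e+07 → L_total = 10·log₁₀(2.037e+07) = 73.09 dB.

73.1 dB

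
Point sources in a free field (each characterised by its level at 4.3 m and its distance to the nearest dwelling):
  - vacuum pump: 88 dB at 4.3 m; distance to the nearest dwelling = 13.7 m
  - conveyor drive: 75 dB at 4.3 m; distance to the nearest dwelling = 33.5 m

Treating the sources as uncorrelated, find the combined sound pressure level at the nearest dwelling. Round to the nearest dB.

Propagate each source to the receiver with L = L_ref − 20·log₁₀(r/r_ref), then add intensities.
vacuum pump: 88 − 20·log₁₀(13.7/4.3) = 88 − 10.07 = 77.93 dB.
conveyor drive: 75 − 20·log₁₀(33.5/4.3) = 75 − 17.83 = 57.17 dB.
Σ 10^(L/10) = 6.268e+07 → L_total = 10·log₁₀(6.268e+07) = 77.97 dB.

78 dB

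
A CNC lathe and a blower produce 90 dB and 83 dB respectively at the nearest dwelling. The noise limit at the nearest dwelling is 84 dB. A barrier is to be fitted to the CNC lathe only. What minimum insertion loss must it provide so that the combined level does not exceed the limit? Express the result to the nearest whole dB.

13 dB

The untreated sources together contribute 10^(83/10) = 1.995e+08, i.e. 83.00 dB.
To meet 84 dB overall, the treated CNC lathe may contribute at most 10^(84/10) − 1.995e+08 = 5.166e+07, i.e. 77.13 dB.
So the CNC lathe must be reduced from 90 to 77.13 dB: IL = 12.87 dB.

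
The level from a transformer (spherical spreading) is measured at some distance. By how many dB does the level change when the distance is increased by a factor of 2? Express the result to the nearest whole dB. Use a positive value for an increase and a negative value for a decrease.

-6 dB

With spherical spreading the level changes by −20·log₁₀(r₂/r₁).
ΔL = −20·log₁₀(2) = -6.02 dB.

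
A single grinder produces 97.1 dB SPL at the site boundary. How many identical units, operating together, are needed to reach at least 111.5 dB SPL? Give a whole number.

28

The shortfall is 111.5 − 97.1 = 14.4 dB, and N units add 10·log₁₀ N, so need 10·log₁₀ N ≥ 14.4.
N ≥ 10^(14.4/10) = 27.542, so N = 28.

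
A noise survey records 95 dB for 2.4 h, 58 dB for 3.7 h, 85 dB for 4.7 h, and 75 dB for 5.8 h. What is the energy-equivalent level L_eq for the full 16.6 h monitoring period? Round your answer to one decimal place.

L_eq = 10·log₁₀[(1/T)·Σ tᵢ·10^(Lᵢ/10)] with T = 16.6 h.
Σ tᵢ·10^(Lᵢ/10) = 2.4·10^(95/10) + 3.7·10^(58/10) + 4.7·10^(85/10) + 5.8·10^(75/10) = 9.261e+09.
L_eq = 10·log₁₀(9.261e+09/16.6) = 87.47 dB.

87.5 dB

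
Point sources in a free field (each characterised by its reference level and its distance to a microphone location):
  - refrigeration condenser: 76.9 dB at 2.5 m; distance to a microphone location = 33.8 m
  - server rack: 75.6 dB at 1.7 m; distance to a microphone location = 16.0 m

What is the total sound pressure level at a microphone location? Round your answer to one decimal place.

58.3 dB

Apply inverse-square spreading to bring every level to the receiver, then sum 10^(L/10).
refrigeration condenser: 76.9 − 20·log₁₀(33.8/2.5) = 76.9 − 22.62 = 54.28 dB.
server rack: 75.6 − 20·log₁₀(16.0/1.7) = 75.6 − 19.47 = 56.13 dB.
Σ 10^(L/10) = 6.778e+05 → L_total = 10·log₁₀(6.778e+05) = 58.31 dB.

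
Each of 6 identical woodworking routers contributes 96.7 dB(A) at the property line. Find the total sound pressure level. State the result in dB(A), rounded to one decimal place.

104.5 dB(A)

With 6 equal, uncorrelated contributions the intensity is 6× that of one unit, giving a rise of 10·log₁₀ 6.
L_total = 96.7 + 10·log₁₀(6) = 96.7 + 7.782 = 104.48 dB(A).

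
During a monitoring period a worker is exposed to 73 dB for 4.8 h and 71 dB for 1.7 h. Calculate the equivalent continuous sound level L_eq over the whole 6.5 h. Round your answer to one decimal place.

72.6 dB

Weight each interval's intensity by its duration and average over T = 6.5 h:
Σ tᵢ·10^(Lᵢ/10) = 4.8·10^(73/10) + 1.7·10^(71/10) = 1.172e+08.
L_eq = 10·log₁₀(1.172e+08/6.5) = 72.56 dB.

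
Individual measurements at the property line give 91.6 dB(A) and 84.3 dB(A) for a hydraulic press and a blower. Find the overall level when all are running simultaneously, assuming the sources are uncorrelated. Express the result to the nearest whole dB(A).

Incoherent sources combine by intensity addition: L_total = 10·log₁₀(Σ 10^(L_i/10)).
Σ 10^(L/10) = 10^(91.6/10) + 10^(84.3/10) = 1.715e+09.
L_total = 10·log₁₀(1.715e+09) = 92.34 dB(A).

92 dB(A)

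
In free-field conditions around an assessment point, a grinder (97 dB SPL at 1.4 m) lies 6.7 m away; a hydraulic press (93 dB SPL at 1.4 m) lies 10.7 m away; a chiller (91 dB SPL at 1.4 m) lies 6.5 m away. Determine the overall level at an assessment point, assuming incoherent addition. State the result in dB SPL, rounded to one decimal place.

84.9 dB SPL

First find each source's level at the receiver (point-source: −20·log₁₀(r/r_ref)), then combine on an intensity basis.
grinder: 97 − 20·log₁₀(6.7/1.4) = 97 − 13.60 = 83.40 dB SPL.
hydraulic press: 93 − 20·log₁₀(10.7/1.4) = 93 − 17.67 = 75.33 dB SPL.
chiller: 91 − 20·log₁₀(6.5/1.4) = 91 − 13.34 = 77.66 dB SPL.
Σ 10^(L/10) = 3.114e+08 → L_total = 10·log₁₀(3.114e+08) = 84.93 dB SPL.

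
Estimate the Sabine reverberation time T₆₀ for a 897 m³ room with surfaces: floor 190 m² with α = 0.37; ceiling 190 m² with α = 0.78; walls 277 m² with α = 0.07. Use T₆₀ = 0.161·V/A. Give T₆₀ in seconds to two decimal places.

A = Σ Sᵢαᵢ = 190·0.37 + 190·0.78 + 277·0.07 = 237.89 m².
T₆₀ = 0.161 × 897 / 237.89 = 0.607 s.

0.61 s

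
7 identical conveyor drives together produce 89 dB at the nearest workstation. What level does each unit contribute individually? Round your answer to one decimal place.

7 equal contributions raise the level by 10·log₁₀ 7 = 8.451 dB, so each unit alone gives 89 − 8.451.

80.5 dB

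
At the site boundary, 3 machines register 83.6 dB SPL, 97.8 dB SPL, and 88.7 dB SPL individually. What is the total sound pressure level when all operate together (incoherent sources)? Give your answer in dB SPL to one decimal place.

For uncorrelated sources the intensities add, so convert each level to linear form, sum, and take 10·log₁₀ of the total.
Σ 10^(L/10) = 10^(83.6/10) + 10^(97.8/10) + 10^(88.7/10) = 6.996e+09.
L_total = 10·log₁₀(6.996e+09) = 98.45 dB SPL.

98.4 dB SPL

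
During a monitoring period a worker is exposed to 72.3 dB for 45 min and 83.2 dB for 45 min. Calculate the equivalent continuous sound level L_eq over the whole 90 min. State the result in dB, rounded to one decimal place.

Weight each interval's intensity by its duration and average over T = 90 min:
Σ tᵢ·10^(Lᵢ/10) = 45·10^(72.3/10) + 45·10^(83.2/10) = 1.017e+10.
L_eq = 10·log₁₀(1.017e+10/90) = 80.53 dB.

80.5 dB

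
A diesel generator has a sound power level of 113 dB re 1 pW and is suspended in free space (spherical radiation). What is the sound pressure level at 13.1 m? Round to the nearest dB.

The power spreads over a sphere of area 4π·r², so L_p = L_w − 10·log₁₀(4π·r²).
4π·r² = 2157 m², 10·log₁₀ of that is 33.338 dB.
L_p = 113 − 33.338 = 79.66 dB.

80 dB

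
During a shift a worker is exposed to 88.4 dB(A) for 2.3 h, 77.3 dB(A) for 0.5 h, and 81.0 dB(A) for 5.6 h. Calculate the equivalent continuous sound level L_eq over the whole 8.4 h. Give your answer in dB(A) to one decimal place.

L_eq = 10·log₁₀[(1/T)·Σ tᵢ·10^(Lᵢ/10)] with T = 8.4 h.
Σ tᵢ·10^(Lᵢ/10) = 2.3·10^(88.4/10) + 0.5·10^(77.3/10) + 5.6·10^(81.0/10) = 2.323e+09.
L_eq = 10·log₁₀(2.323e+09/8.4) = 84.42 dB(A).

84.4 dB(A)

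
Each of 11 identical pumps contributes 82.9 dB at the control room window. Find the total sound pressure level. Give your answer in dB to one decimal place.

93.3 dB

N identical incoherent sources raise the level by 10·log₁₀ N.
L_total = 82.9 + 10·log₁₀(11) = 82.9 + 10.414 = 93.31 dB.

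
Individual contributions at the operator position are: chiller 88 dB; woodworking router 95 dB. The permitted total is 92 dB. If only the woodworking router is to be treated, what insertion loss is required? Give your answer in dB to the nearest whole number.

The untreated sources together contribute 10^(88/10) = 6.310e+08, i.e. 88.00 dB.
To meet 92 dB overall, the treated woodworking router may contribute at most 10^(92/10) − 6.310e+08 = 9.539e+08, i.e. 89.80 dB.
So the woodworking router must be reduced from 95 to 89.80 dB: IL = 5.20 dB.

5 dB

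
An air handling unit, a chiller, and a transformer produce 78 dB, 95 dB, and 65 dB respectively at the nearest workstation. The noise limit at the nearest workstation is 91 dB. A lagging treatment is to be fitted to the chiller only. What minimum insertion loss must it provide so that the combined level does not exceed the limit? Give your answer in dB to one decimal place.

4.2 dB

The untreated sources together contribute 10^(78/10) + 10^(65/10) = 6.626e+07, i.e. 78.21 dB.
To meet 91 dB overall, the treated chiller may contribute at most 10^(91/10) − 6.626e+07 = 1.193e+09, i.e. 90.77 dB.
So the chiller must be reduced from 95 to 90.77 dB: IL = 4.23 dB.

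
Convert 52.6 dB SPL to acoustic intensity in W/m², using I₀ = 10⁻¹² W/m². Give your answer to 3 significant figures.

1.82e-07 W/m²

I/I₀ = 10^(52.6/10) = 1.82e+05, so I = 1.82e+05 × 10⁻¹² W/m².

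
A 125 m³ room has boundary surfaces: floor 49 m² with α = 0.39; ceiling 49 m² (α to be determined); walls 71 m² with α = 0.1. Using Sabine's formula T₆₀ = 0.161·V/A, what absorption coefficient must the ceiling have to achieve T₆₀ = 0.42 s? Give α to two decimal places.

A = 0.161·V/T₆₀ = 0.161·125/0.42 = 47.92 m² sabins.
Absorption from the other surfaces = 49·0.39 + 71·0.1 = 26.21 m², so the ceiling must supply 21.71 m² over 49 m².
α = 21.71/49 = 0.443.

0.44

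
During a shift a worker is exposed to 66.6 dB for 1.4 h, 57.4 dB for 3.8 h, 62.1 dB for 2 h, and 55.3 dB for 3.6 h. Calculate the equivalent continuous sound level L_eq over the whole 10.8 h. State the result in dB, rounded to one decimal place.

Weight each interval's intensity by its duration and average over T = 10.8 h:
Σ tᵢ·10^(Lᵢ/10) = 1.4·10^(66.6/10) + 3.8·10^(57.4/10) + 2·10^(62.1/10) + 3.6·10^(55.3/10) = 1.295e+07.
L_eq = 10·log₁₀(1.295e+07/10.8) = 60.79 dB.

60.8 dB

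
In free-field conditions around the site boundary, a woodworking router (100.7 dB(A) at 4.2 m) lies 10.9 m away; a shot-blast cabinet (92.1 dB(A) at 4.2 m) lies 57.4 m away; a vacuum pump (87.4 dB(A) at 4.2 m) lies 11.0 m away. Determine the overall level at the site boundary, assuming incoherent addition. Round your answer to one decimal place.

92.6 dB(A)

Propagate each source to the receiver with L = L_ref − 20·log₁₀(r/r_ref), then add intensities.
woodworking router: 100.7 − 20·log₁₀(10.9/4.2) = 100.7 − 8.28 = 92.42 dB(A).
shot-blast cabinet: 92.1 − 20·log₁₀(57.4/4.2) = 92.1 − 22.71 = 69.39 dB(A).
vacuum pump: 87.4 − 20·log₁₀(11.0/4.2) = 87.4 − 8.36 = 79.04 dB(A).
Σ 10^(L/10) = 1.833e+09 → L_total = 10·log₁₀(1.833e+09) = 92.63 dB(A).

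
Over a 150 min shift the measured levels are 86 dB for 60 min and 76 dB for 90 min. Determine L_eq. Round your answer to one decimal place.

82.6 dB

The energy average is taken in the linear domain: L_eq = 10·log₁₀[(Σ tᵢ·10^(Lᵢ/10))/T], T = 150 min.
Σ tᵢ·10^(Lᵢ/10) = 60·10^(86/10) + 90·10^(76/10) = 2.747e+10.
L_eq = 10·log₁₀(2.747e+10/150) = 82.63 dB.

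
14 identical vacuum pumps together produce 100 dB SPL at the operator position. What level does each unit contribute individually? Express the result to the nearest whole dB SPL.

For N identical incoherent sources L_total = L₁ + 10·log₁₀ N, so L₁ = 100 − 10·log₁₀(14) = 100 − 11.461.

89 dB SPL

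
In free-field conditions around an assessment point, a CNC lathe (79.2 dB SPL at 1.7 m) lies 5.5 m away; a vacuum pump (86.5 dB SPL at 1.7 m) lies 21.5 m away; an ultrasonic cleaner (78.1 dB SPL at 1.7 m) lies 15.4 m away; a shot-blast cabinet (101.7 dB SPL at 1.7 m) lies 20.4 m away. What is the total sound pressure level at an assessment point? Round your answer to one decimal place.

80.6 dB SPL

Apply inverse-square spreading to bring every level to the receiver, then sum 10^(L/10).
CNC lathe: 79.2 − 20·log₁₀(5.5/1.7) = 79.2 − 10.20 = 69.00 dB SPL.
vacuum pump: 86.5 − 20·log₁₀(21.5/1.7) = 86.5 − 22.04 = 64.46 dB SPL.
ultrasonic cleaner: 78.1 − 20·log₁₀(15.4/1.7) = 78.1 − 19.14 = 58.96 dB SPL.
shot-blast cabinet: 101.7 − 20·log₁₀(20.4/1.7) = 101.7 − 21.58 = 80.12 dB SPL.
Σ 10^(L/10) = 1.142e+08 → L_total = 10·log₁₀(1.142e+08) = 80.58 dB SPL.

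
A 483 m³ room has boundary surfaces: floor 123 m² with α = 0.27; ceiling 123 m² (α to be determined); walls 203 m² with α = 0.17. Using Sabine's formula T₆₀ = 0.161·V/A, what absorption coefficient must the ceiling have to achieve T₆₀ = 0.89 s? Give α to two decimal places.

Required total absorption A = 0.161·483/0.89 = 87.37 m².
Absorption from the other surfaces = 123·0.27 + 203·0.17 = 67.72 m², so the ceiling must supply 19.65 m² over 123 m².
α = 19.65/123 = 0.160.

0.16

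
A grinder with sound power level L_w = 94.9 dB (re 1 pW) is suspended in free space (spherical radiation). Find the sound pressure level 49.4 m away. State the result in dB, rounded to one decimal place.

The power spreads over a sphere of area 4π·r², so L_p = L_w − 10·log₁₀(4π·r²).
4π·r² = 3.067e+04 m², 10·log₁₀ of that is 44.867 dB.
L_p = 94.9 − 44.867 = 50.03 dB.

50.0 dB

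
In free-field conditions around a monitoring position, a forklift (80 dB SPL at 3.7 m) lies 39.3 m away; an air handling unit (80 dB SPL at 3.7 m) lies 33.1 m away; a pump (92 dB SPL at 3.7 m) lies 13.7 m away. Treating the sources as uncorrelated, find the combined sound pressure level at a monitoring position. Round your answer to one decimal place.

80.7 dB SPL

First find each source's level at the receiver (point-source: −20·log₁₀(r/r_ref)), then combine on an intensity basis.
forklift: 80 − 20·log₁₀(39.3/3.7) = 80 − 20.52 = 59.48 dB SPL.
air handling unit: 80 − 20·log₁₀(33.1/3.7) = 80 − 19.03 = 60.97 dB SPL.
pump: 92 − 20·log₁₀(13.7/3.7) = 92 − 11.37 = 80.63 dB SPL.
Σ 10^(L/10) = 1.177e+08 → L_total = 10·log₁₀(1.177e+08) = 80.71 dB SPL.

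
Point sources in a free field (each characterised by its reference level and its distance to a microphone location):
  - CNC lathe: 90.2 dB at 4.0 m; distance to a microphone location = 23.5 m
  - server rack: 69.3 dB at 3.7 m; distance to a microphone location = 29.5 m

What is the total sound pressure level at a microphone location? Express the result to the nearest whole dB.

Apply inverse-square spreading to bring every level to the receiver, then sum 10^(L/10).
CNC lathe: 90.2 − 20·log₁₀(23.5/4.0) = 90.2 − 15.38 = 74.82 dB.
server rack: 69.3 − 20·log₁₀(29.5/3.7) = 69.3 − 18.03 = 51.27 dB.
Σ 10^(L/10) = 3.047e+07 → L_total = 10·log₁₀(3.047e+07) = 74.84 dB.

75 dB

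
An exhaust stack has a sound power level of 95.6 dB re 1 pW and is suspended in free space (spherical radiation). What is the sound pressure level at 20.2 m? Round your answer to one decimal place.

58.5 dB

Free-field spherical radiation: L_p = L_w − 10·log₁₀(4π·r²), r = 20.2 m.
4π·r² = 5128 m², 10·log₁₀ of that is 37.099 dB.
L_p = 95.6 − 37.099 = 58.50 dB.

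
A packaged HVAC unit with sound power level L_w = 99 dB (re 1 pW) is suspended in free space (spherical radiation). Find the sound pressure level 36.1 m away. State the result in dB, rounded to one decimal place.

The power spreads over a sphere of area 4π·r², so L_p = L_w − 10·log₁₀(4π·r²).
4π·r² = 1.638e+04 m², 10·log₁₀ of that is 42.142 dB.
L_p = 99 − 42.142 = 56.86 dB.

56.9 dB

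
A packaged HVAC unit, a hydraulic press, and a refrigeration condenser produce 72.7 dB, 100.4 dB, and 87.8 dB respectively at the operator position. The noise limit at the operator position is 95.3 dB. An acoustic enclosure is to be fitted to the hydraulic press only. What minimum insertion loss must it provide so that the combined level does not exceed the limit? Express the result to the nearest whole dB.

Fixed contribution from the other sources: Σ 10^(L/10) = 10^(72.7/10) + 10^(87.8/10) = 6.212e+08 (87.93 dB).
The limit corresponds to 10^(95.3/10) = 3.388e+09; subtracting the fixed part leaves 2.767e+09 for the hydraulic press, i.e. 94.42 dB.
So the hydraulic press must be reduced from 100.4 to 94.42 dB: IL = 5.98 dB.

6 dB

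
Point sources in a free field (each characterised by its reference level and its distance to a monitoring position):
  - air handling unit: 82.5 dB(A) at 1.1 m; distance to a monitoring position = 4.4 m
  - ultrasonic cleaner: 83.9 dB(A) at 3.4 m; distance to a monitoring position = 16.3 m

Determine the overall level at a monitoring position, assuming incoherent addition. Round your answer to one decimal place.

Apply inverse-square spreading to bring every level to the receiver, then sum 10^(L/10).
air handling unit: 82.5 − 20·log₁₀(4.4/1.1) = 82.5 − 12.04 = 70.46 dB(A).
ultrasonic cleaner: 83.9 − 20·log₁₀(16.3/3.4) = 83.9 − 13.61 = 70.29 dB(A).
Σ 10^(L/10) = 2.179e+07 → L_total = 10·log₁₀(2.179e+07) = 73.38 dB(A).

73.4 dB(A)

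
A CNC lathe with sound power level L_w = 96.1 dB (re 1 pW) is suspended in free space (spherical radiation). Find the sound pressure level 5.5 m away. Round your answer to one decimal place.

70.3 dB

Free-field spherical radiation: L_p = L_w − 10·log₁₀(4π·r²), r = 5.5 m.
4π·r² = 380.1 m², 10·log₁₀ of that is 25.799 dB.
L_p = 96.1 − 25.799 = 70.30 dB.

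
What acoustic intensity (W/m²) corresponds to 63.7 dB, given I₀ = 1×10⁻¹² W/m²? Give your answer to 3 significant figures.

L = 10·log₁₀(I/I₀) ⇒ I = I₀·10^(L/10) = 10⁻¹² × 10^6.37.

2.34e-06 W/m²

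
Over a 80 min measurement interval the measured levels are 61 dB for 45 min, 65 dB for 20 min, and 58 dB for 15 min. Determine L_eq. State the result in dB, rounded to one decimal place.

The energy average is taken in the linear domain: L_eq = 10·log₁₀[(Σ tᵢ·10^(Lᵢ/10))/T], T = 80 min.
Σ tᵢ·10^(Lᵢ/10) = 45·10^(61/10) + 20·10^(65/10) + 15·10^(58/10) = 1.294e+08.
L_eq = 10·log₁₀(1.294e+08/80) = 62.09 dB.

62.1 dB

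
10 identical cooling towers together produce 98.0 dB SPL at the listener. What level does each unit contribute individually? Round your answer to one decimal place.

Dividing the total intensity by 10 lowers the level by 10·log₁₀ 10 = 10.000 dB: L₁ = 98.0 − 10.000.

88.0 dB SPL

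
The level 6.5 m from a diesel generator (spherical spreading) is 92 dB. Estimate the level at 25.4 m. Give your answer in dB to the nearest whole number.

Spherical spreading from a point source gives a 20·log₁₀(r₂/r₁) drop.
L₂ = 92 − 20·log₁₀(25.4/6.5) = 92 − 11.838 = 80.16 dB.

80 dB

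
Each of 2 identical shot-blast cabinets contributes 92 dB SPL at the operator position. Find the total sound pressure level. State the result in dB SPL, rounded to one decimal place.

95.0 dB SPL

With 2 equal, uncorrelated contributions the intensity is 2× that of one unit, giving a rise of 10·log₁₀ 2.
L_total = 92 + 10·log₁₀(2) = 92 + 3.010 = 95.01 dB SPL.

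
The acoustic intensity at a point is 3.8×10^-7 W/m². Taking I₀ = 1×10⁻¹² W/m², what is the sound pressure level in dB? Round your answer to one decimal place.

Dividing by I₀ shifts the exponent by 12: I/I₀ = 3.8×10^5.
L = 10·(0.5798 + 5) = 55.80 dB.

55.8 dB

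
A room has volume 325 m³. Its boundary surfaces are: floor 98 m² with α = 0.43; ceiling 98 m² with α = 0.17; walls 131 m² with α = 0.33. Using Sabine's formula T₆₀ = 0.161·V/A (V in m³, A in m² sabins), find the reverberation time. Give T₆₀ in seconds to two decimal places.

Total absorption A = 98·0.43 + 98·0.17 + 131·0.33 = 102.03 m² sabins.
T₆₀ = 0.161·V/A = 0.161·325/102.03 = 0.513 s.

0.51 s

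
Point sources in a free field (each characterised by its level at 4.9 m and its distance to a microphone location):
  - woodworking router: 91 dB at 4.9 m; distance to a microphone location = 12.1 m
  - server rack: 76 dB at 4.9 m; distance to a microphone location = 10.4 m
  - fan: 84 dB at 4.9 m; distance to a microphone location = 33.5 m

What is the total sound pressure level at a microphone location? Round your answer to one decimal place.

83.4 dB

Propagate each source to the receiver with L = L_ref − 20·log₁₀(r/r_ref), then add intensities.
woodworking router: 91 − 20·log₁₀(12.1/4.9) = 91 − 7.85 = 83.15 dB.
server rack: 76 − 20·log₁₀(10.4/4.9) = 76 − 6.54 = 69.46 dB.
fan: 84 − 20·log₁₀(33.5/4.9) = 84 − 16.70 = 67.30 dB.
Σ 10^(L/10) = 2.207e+08 → L_total = 10·log₁₀(2.207e+08) = 83.44 dB.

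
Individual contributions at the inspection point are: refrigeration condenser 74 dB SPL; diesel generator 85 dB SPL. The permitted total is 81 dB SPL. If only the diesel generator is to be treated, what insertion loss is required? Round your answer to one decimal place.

Fixed contribution from the other source: Σ 10^(L/10) = 10^(74/10) = 2.512e+07 (74.00 dB SPL).
The limit corresponds to 10^(81/10) = 1.259e+08; subtracting the fixed part leaves 1.008e+08 for the diesel generator, i.e. 80.03 dB SPL.
So the diesel generator must be reduced from 85 to 80.03 dB SPL: IL = 4.97 dB.

5.0 dB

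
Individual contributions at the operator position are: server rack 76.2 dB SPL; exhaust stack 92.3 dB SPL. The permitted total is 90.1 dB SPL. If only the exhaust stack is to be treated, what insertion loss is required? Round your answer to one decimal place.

2.4 dB

The untreated sources together contribute 10^(76.2/10) = 4.169e+07, i.e. 76.20 dB SPL.
The limit corresponds to 10^(90.1/10) = 1.023e+09; subtracting the fixed part leaves 9.816e+08 for the exhaust stack, i.e. 89.92 dB SPL.
So the exhaust stack must be reduced from 92.3 to 89.92 dB SPL: IL = 2.38 dB.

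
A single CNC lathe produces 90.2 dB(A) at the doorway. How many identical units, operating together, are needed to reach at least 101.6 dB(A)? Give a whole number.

14

N identical sources give L₁ + 10·log₁₀ N, so require 10·log₁₀ N ≥ 101.6 − 90.2 = 11.4 dB.
N ≥ 10^(11.4/10) = 13.804, so N = 14.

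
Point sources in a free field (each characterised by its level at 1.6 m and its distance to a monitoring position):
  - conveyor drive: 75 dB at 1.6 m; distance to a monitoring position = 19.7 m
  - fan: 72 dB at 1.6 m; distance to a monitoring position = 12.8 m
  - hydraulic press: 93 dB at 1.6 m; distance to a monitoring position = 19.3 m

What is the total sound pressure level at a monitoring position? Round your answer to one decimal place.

71.5 dB

First find each source's level at the receiver (point-source: −20·log₁₀(r/r_ref)), then combine on an intensity basis.
conveyor drive: 75 − 20·log₁₀(19.7/1.6) = 75 − 21.81 = 53.19 dB.
fan: 72 − 20·log₁₀(12.8/1.6) = 72 − 18.06 = 53.94 dB.
hydraulic press: 93 − 20·log₁₀(19.3/1.6) = 93 − 21.63 = 71.37 dB.
Σ 10^(L/10) = 1.417e+07 → L_total = 10·log₁₀(1.417e+07) = 71.51 dB.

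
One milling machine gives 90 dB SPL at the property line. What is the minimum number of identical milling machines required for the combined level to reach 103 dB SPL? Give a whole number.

20

Need L₁ + 10·log₁₀ N ≥ 103, i.e. log₁₀ N ≥ 1.30.
N ≥ 10^(13.0/10) = 19.953, so N = 20.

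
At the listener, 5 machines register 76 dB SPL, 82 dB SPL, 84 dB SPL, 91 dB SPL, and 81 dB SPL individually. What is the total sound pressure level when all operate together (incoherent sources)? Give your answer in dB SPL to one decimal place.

92.6 dB SPL

Incoherent sources combine by intensity addition: L_total = 10·log₁₀(Σ 10^(L_i/10)).
Σ 10^(L/10) = 10^(76/10) + 10^(82/10) + 10^(84/10) + 10^(91/10) + 10^(81/10) = 1.834e+09.
L_total = 10·log₁₀(1.834e+09) = 92.63 dB SPL.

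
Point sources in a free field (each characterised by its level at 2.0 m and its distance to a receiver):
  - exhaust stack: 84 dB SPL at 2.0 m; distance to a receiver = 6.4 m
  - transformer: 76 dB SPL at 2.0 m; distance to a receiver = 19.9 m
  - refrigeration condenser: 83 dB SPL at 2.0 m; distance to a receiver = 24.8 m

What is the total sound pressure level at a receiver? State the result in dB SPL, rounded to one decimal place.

74.2 dB SPL

Apply inverse-square spreading to bring every level to the receiver, then sum 10^(L/10).
exhaust stack: 84 − 20·log₁₀(6.4/2.0) = 84 − 10.10 = 73.90 dB SPL.
transformer: 76 − 20·log₁₀(19.9/2.0) = 76 − 19.96 = 56.04 dB SPL.
refrigeration condenser: 83 − 20·log₁₀(24.8/2.0) = 83 − 21.87 = 61.13 dB SPL.
Σ 10^(L/10) = 2.623e+07 → L_total = 10·log₁₀(2.623e+07) = 74.19 dB SPL.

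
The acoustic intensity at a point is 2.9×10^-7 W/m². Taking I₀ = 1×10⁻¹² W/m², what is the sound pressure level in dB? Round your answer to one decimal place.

L = 10·log₁₀(I/I₀) = 10·log₁₀(2.9×10^-7/10⁻¹²) = 10·log₁₀(2.9×10^5).
L = 10·(0.4624 + 5) = 54.62 dB.

54.6 dB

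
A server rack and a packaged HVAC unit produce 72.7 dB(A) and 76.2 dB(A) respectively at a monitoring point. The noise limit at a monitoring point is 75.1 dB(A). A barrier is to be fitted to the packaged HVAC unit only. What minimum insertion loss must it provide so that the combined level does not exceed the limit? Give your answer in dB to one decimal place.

4.8 dB

The untreated sources together contribute 10^(72.7/10) = 1.862e+07, i.e. 72.70 dB(A).
To meet 75.1 dB(A) overall, the treated packaged HVAC unit may contribute at most 10^(75.1/10) − 1.862e+07 = 1.374e+07, i.e. 71.38 dB(A).
Required insertion loss = 76.2 − 71.38 = 4.82 dB.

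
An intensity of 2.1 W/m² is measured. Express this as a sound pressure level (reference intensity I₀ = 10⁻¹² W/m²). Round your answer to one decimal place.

L = 10·log₁₀(I/I₀) = 10·log₁₀(2.1/10⁻¹²) = 10·log₁₀(2.1×10^12).
L = 10·(0.3222 + 12) = 123.22 dB.

123.2 dB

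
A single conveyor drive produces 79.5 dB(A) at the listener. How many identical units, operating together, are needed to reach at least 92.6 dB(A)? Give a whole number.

21

Need L₁ + 10·log₁₀ N ≥ 92.6, i.e. log₁₀ N ≥ 1.31.
N ≥ 10^(13.1/10) = 20.417, so N = 21.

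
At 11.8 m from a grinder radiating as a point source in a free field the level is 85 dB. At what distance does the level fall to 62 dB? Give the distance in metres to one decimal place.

166.7 m

For a point source L₁ − L₂ = 20·log₁₀(r₂/r₁), so r₂ = r₁·10^((L₁−L₂)/20).
r₂ = 11.8·10^((85−62)/20) = 11.8·10^(23.0/20) = 166.68 m.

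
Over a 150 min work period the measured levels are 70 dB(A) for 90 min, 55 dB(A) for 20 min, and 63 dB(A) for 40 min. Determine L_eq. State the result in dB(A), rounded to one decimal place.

The energy average is taken in the linear domain: L_eq = 10·log₁₀[(Σ tᵢ·10^(Lᵢ/10))/T], T = 150 min.
Σ tᵢ·10^(Lᵢ/10) = 90·10^(70/10) + 20·10^(55/10) + 40·10^(63/10) = 9.861e+08.
L_eq = 10·log₁₀(9.861e+08/150) = 68.18 dB(A).

68.2 dB(A)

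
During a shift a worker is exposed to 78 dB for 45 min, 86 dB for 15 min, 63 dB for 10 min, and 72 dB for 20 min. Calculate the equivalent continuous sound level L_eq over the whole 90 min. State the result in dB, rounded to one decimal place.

80.1 dB

Weight each interval's intensity by its duration and average over T = 90 min:
Σ tᵢ·10^(Lᵢ/10) = 45·10^(78/10) + 15·10^(86/10) + 10·10^(63/10) + 20·10^(72/10) = 9.148e+09.
L_eq = 10·log₁₀(9.148e+09/90) = 80.07 dB.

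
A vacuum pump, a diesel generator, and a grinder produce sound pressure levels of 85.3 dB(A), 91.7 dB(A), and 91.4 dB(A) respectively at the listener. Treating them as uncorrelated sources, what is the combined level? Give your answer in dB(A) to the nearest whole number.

95 dB(A)

Incoherent sources combine by intensity addition: L_total = 10·log₁₀(Σ 10^(L_i/10)).
Σ 10^(L/10) = 10^(85.3/10) + 10^(91.7/10) + 10^(91.4/10) = 3.198e+09.
L_total = 10·log₁₀(3.198e+09) = 95.05 dB(A).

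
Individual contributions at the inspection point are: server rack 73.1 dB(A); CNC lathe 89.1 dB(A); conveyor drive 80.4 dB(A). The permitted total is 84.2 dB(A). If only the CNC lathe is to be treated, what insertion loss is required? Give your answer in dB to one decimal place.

The untreated sources together contribute 10^(73.1/10) + 10^(80.4/10) = 1.301e+08, i.e. 81.14 dB(A).
To meet 84.2 dB(A) overall, the treated CNC lathe may contribute at most 10^(84.2/10) − 1.301e+08 = 1.330e+08, i.e. 81.24 dB(A).
Required insertion loss = 89.1 − 81.24 = 7.86 dB.

7.9 dB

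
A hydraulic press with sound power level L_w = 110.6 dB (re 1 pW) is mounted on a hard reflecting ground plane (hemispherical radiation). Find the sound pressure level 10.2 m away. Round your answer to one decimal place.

L_p = L_w − 10·log₁₀(2π·r²) with r = 10.2 m.
2π·r² = 653.7 m², 10·log₁₀ of that is 28.154 dB.
L_p = 110.6 − 28.154 = 82.45 dB.

82.4 dB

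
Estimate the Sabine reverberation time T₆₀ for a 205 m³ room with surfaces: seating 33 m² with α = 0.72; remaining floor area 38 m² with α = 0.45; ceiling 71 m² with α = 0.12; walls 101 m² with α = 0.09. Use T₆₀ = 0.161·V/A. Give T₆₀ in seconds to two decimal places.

Summing Sᵢαᵢ: 33·0.72 + 38·0.45 + 71·0.12 + 101·0.09 = 58.47 m².
T₆₀ = 0.161·V/A = 0.161·205/58.47 = 0.564 s.

0.56 s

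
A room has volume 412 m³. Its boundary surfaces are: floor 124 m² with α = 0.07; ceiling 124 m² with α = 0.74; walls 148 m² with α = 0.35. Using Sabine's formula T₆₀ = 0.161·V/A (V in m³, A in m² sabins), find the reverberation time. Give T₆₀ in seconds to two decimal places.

A = Σ Sᵢαᵢ = 124·0.07 + 124·0.74 + 148·0.35 = 152.24 m².
T₆₀ = 0.161·V/A = 0.161·412/152.24 = 0.436 s.

0.44 s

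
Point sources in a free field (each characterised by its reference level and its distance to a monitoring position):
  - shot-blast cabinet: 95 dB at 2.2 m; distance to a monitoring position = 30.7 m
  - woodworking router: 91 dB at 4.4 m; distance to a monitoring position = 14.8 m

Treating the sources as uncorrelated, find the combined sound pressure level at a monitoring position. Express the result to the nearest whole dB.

Apply inverse-square spreading to bring every level to the receiver, then sum 10^(L/10).
shot-blast cabinet: 95 − 20·log₁₀(30.7/2.2) = 95 − 22.89 = 72.11 dB.
woodworking router: 91 − 20·log₁₀(14.8/4.4) = 91 − 10.54 = 80.46 dB.
Σ 10^(L/10) = 1.275e+08 → L_total = 10·log₁₀(1.275e+08) = 81.06 dB.

81 dB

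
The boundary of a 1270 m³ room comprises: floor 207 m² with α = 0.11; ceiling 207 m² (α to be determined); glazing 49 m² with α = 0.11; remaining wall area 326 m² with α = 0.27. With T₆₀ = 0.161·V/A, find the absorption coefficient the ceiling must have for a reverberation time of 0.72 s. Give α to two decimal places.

From T₆₀ = 0.161·V/A, the target T₆₀ = 0.72 s needs A = 0.161·1270/0.72 = 283.99 m².
Absorption from the other surfaces = 207·0.11 + 49·0.11 + 326·0.27 = 116.18 m², so the ceiling must supply 167.81 m² over 207 m².
α = 167.81/207 = 0.811.

0.81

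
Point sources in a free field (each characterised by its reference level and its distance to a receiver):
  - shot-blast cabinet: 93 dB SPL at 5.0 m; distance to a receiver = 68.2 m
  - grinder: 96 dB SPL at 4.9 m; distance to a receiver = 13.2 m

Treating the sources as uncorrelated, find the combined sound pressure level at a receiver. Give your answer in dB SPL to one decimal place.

First find each source's level at the receiver (point-source: −20·log₁₀(r/r_ref)), then combine on an intensity basis.
shot-blast cabinet: 93 − 20·log₁₀(68.2/5.0) = 93 − 22.70 = 70.30 dB SPL.
grinder: 96 − 20·log₁₀(13.2/4.9) = 96 − 8.61 = 87.39 dB SPL.
Σ 10^(L/10) = 5.593e+08 → L_total = 10·log₁₀(5.593e+08) = 87.48 dB SPL.

87.5 dB SPL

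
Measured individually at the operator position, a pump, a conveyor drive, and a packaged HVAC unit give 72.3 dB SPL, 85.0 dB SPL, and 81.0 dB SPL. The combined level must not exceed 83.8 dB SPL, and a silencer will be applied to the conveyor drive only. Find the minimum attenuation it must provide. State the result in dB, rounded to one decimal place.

The untreated sources together contribute 10^(72.3/10) + 10^(81.0/10) = 1.429e+08, i.e. 81.55 dB SPL.
To meet 83.8 dB SPL overall, the treated conveyor drive may contribute at most 10^(83.8/10) − 1.429e+08 = 9.701e+07, i.e. 79.87 dB SPL.
Required insertion loss = 85.0 − 79.87 = 5.13 dB.

5.1 dB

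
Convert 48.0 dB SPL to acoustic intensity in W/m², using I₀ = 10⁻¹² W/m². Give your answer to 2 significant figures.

L = 10·log₁₀(I/I₀) ⇒ I = I₀·10^(L/10) = 10⁻¹² × 10^4.80.

6.3e-08 W/m²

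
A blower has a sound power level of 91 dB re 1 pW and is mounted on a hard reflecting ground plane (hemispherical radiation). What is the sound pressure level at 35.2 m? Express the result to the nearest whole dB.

52 dB

The power spreads over a hemisphere of area 2π·r², so L_p = L_w − 10·log₁₀(2π·r²).
2π·r² = 7785 m², 10·log₁₀ of that is 38.913 dB.
L_p = 91 − 38.913 = 52.09 dB.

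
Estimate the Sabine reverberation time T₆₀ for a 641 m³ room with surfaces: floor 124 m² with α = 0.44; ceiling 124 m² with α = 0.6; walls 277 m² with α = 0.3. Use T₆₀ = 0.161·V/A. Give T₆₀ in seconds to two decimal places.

0.49 s

A = Σ Sᵢαᵢ = 124·0.44 + 124·0.6 + 277·0.3 = 212.06 m².
T₆₀ = 0.161·V/A = 0.161·641/212.06 = 0.487 s.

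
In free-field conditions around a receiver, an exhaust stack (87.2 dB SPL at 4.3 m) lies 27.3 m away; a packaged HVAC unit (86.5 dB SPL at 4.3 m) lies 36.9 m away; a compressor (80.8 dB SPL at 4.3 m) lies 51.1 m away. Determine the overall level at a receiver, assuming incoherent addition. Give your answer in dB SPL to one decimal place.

73.0 dB SPL

Apply inverse-square spreading to bring every level to the receiver, then sum 10^(L/10).
exhaust stack: 87.2 − 20·log₁₀(27.3/4.3) = 87.2 − 16.05 = 71.15 dB SPL.
packaged HVAC unit: 86.5 − 20·log₁₀(36.9/4.3) = 86.5 − 18.67 = 67.83 dB SPL.
compressor: 80.8 − 20·log₁₀(51.1/4.3) = 80.8 − 21.50 = 59.30 dB SPL.
Σ 10^(L/10) = 1.994e+07 → L_total = 10·log₁₀(1.994e+07) = 73.00 dB SPL.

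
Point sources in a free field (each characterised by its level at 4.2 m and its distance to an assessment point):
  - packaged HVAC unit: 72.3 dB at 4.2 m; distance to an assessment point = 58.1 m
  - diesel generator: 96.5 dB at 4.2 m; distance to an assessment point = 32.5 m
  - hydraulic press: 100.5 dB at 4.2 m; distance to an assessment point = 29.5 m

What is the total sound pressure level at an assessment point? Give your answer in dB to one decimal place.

84.8 dB

Propagate each source to the receiver with L = L_ref − 20·log₁₀(r/r_ref), then add intensities.
packaged HVAC unit: 72.3 − 20·log₁₀(58.1/4.2) = 72.3 − 22.82 = 49.48 dB.
diesel generator: 96.5 − 20·log₁₀(32.5/4.2) = 96.5 − 17.77 = 78.73 dB.
hydraulic press: 100.5 − 20·log₁₀(29.5/4.2) = 100.5 − 16.93 = 83.57 dB.
Σ 10^(L/10) = 3.021e+08 → L_total = 10·log₁₀(3.021e+08) = 84.80 dB.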